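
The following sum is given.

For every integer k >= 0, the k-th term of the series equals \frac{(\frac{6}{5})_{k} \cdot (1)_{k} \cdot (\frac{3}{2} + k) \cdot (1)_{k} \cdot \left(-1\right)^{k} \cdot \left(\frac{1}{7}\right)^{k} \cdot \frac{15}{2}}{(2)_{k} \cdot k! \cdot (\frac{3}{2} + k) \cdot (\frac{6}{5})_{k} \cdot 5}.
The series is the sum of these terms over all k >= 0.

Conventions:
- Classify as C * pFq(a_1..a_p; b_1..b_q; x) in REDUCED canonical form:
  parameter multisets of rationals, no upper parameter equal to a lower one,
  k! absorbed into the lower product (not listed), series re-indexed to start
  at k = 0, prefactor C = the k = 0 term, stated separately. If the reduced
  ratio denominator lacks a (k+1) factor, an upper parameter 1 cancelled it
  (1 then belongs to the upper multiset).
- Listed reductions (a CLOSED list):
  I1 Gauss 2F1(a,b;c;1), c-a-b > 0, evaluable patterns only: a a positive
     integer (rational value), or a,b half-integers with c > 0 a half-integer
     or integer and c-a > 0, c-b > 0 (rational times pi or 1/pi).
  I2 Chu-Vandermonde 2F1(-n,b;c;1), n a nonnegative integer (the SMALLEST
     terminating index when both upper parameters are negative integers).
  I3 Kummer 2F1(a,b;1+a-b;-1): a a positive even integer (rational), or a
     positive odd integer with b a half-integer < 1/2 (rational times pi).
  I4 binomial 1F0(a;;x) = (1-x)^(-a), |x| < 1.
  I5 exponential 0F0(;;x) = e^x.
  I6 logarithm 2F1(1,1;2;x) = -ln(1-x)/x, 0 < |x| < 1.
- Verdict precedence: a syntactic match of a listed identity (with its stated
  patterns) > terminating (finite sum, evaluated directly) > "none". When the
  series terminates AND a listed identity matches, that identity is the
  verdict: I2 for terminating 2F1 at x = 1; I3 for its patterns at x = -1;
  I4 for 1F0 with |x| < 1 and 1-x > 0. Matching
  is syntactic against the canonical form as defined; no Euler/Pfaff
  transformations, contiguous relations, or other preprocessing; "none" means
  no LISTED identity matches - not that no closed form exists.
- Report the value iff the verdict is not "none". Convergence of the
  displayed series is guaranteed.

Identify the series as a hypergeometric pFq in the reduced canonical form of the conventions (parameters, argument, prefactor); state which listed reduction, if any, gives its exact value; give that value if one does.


Prefactor \frac{3}{2}, argument -\frac{1}{7}: 2F1 with upper {1, 1} over lower {2}. Verdict at x = -\frac{1}{7}: logarithm (I6) matches (the logarithm: parameters (1,1;2), x = -\frac{1}{7}). Hence: \frac{21}{2} \cdot \ln\left(\frac{8}{7}\right).

The tell: t_0 = \frac{3}{2} here, and the factor k + 3/2 cancels (top and bottom), leaving C = 3/2, x = -1/7.
Step ratio: r(k) = -\frac{1}{7} * (k+1) (k+1) / [(k+2) (k+1)] - poly over poly, x = -\frac{1}{7} from leading terms; C = \frac{3}{2} at k = 0.


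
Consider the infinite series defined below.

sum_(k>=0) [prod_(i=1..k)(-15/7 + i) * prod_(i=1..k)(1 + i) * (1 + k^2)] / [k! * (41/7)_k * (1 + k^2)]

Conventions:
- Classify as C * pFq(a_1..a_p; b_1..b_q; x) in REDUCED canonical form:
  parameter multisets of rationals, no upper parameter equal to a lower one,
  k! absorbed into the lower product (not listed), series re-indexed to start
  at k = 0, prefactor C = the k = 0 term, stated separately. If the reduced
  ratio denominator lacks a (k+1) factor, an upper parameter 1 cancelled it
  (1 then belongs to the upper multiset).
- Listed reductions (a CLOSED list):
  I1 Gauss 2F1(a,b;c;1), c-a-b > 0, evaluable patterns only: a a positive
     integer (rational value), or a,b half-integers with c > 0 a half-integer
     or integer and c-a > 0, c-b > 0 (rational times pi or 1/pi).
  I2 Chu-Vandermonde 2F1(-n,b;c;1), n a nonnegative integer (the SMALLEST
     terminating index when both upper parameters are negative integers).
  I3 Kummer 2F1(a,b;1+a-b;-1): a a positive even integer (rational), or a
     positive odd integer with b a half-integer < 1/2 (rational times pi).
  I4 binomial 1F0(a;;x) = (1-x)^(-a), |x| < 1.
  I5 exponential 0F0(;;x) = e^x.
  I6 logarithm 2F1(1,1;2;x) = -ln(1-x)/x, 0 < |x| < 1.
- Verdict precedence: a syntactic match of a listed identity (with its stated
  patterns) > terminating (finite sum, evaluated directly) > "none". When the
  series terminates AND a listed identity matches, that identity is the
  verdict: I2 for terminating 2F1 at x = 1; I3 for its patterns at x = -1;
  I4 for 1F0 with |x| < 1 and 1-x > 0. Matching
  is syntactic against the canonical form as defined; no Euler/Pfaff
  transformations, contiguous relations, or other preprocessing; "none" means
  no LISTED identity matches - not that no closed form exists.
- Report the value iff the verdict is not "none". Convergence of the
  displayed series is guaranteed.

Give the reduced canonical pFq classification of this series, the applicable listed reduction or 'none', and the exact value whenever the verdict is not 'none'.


Canonical form: C = 1 times 2F1 with upper {-8/7, 2}, lower {41/7}, x = 1. Verdict at x = 1: the Gauss summation I1 matches (x = 1: the Gamma ratio telescopes since c-a-b = 5 > 0 and a = 2 in Z>0). Exact value: 153/245.

Key step: from the first term 1: the running product (prefactor 1) telescopes to a rising factorial.
Consecutive-term ratio: r(k) = 1 * (k-8/7) (k+2) / [(k+41/7) (k+1)] ; factor over Q: parameters, x = 1, and C = 1.


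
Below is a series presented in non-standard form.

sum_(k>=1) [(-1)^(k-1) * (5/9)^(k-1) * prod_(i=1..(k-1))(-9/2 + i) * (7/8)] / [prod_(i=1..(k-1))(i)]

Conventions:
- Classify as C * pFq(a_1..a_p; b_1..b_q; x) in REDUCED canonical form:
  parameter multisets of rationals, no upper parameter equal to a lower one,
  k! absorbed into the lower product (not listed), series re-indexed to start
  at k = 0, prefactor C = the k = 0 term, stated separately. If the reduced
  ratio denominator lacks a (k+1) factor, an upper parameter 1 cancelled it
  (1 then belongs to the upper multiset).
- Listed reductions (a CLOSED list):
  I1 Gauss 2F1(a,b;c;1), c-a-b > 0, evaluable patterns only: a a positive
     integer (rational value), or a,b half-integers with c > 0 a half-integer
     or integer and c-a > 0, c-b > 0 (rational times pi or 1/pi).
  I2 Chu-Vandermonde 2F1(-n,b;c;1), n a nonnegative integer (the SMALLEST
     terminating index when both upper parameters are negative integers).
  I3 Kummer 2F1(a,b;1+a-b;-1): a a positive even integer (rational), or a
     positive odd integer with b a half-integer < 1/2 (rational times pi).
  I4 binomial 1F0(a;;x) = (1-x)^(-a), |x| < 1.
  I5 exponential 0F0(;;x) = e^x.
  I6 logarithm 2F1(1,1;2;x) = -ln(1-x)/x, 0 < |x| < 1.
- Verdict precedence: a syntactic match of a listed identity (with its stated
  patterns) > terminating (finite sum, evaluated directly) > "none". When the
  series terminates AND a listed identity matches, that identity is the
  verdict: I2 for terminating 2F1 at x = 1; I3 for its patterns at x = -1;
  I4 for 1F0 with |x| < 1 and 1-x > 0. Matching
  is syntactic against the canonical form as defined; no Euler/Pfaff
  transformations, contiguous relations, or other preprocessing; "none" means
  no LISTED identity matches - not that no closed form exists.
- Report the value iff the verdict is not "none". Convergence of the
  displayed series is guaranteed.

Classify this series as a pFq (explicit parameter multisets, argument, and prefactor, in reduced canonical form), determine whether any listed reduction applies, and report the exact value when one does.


Prefactor 7/8, argument -5/9: 1F0 with upper {-7/2} over lower {-}. Verdict (x = -5/9): the I4 binomial reduction applies (the 1F0 binomial series: exponent 7/2, x = -5/9). Sum: (7/8) * (14/9)^(7/2).

Key observation: t_0 = 7/8 here, and the (-1)^k factor (prefactor 7/8) folds into the argument's sign.
Adjacent-term ratio: r(k) = (-5/9) * (k-7/2) / [(k+1)] - rational in k, leading ratio (-5/9); with t_0 = 7/8, classification follows.


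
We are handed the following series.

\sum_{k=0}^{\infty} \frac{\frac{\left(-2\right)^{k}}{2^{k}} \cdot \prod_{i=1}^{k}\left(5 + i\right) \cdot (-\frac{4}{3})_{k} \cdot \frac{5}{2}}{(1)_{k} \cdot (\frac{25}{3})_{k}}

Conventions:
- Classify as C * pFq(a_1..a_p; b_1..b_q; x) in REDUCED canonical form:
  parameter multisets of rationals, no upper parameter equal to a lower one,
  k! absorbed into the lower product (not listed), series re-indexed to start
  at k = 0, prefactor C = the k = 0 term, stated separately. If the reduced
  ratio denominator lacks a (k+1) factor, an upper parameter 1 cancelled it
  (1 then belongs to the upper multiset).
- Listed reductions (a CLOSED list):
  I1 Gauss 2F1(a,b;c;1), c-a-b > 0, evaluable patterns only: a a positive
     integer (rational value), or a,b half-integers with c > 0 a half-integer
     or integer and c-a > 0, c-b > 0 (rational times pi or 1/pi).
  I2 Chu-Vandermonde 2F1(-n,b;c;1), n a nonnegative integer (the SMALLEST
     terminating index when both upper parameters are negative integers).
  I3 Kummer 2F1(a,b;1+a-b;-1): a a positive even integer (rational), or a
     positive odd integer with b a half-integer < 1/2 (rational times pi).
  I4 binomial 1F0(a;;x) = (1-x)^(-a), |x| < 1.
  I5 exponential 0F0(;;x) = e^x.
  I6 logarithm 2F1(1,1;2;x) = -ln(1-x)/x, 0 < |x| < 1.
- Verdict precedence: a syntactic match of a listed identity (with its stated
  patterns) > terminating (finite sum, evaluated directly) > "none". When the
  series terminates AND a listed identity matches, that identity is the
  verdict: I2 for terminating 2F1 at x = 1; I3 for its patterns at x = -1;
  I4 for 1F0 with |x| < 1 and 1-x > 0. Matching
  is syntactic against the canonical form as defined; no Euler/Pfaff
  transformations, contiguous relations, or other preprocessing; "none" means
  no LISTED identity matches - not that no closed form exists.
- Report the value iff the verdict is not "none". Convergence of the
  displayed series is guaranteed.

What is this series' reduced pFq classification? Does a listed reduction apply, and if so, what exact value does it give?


Key step: x = -1 and the running product (prefactor 5/2) telescopes to a rising factorial.
Step ratio: r(k) = -1 * (k-\frac{4}{3}) (k+6) / [(k+\frac{25}{3}) (k+1)] ; factor over Q: parameters, x = -1, and C = \frac{5}{2}.

This is \frac{5}{2} * 2F1(-\frac{4}{3}, 6; \frac{25}{3}; -1) in reduced canonical form. Verdict: Kummer (I3) matches (x = -1; c = \frac{25}{3} equals 1+a-b for upper {-\frac{4}{3}, 6}: listed pattern). Hence: \frac{418}{81}.


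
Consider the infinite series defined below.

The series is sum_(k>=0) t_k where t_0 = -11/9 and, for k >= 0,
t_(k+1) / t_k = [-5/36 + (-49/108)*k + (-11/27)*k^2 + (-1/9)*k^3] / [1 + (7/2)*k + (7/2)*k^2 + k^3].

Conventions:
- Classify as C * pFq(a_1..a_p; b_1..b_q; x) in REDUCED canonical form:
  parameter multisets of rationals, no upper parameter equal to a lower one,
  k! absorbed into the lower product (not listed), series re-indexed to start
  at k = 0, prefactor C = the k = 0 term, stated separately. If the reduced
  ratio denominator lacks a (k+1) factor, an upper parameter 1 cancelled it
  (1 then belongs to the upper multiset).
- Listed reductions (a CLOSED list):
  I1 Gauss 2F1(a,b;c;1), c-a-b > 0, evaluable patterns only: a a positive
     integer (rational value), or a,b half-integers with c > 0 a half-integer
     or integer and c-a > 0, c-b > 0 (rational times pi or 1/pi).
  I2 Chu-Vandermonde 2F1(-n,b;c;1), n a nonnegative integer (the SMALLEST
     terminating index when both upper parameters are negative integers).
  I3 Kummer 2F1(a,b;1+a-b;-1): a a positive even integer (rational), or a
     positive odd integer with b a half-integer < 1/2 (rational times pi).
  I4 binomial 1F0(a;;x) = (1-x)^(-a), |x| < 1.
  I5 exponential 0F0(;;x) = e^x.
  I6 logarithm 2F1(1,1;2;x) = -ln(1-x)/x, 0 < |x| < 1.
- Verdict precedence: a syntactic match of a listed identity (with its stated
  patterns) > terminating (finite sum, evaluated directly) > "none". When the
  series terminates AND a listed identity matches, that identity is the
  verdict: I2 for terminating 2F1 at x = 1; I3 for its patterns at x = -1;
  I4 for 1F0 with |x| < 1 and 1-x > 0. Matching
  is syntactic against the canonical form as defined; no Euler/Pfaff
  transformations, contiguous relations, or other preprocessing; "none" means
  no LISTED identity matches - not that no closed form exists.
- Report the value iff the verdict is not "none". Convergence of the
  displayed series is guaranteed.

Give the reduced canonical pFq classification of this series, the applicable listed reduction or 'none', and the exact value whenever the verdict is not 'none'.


Classification (C = -11/9): 2F1 with upper {3/2, 5/3}, lower {2}, argument x = -1/9. Verdict: none - this 2F1 at x = -1/9 matches no listed pattern, and upper {3/2, 5/3} holds no stopper.

Structural cue: from the first term -11/9: the ratio is unreduced: k + 1/2 divides both sides (prefactor -11/9).
Term ratio: r(k) = (-1/9) * (k+3/2) (k+5/3) / [(k+2) (k+1)] - poly over poly, x = (-1/9) from leading terms; C = -11/9 at k = 0.


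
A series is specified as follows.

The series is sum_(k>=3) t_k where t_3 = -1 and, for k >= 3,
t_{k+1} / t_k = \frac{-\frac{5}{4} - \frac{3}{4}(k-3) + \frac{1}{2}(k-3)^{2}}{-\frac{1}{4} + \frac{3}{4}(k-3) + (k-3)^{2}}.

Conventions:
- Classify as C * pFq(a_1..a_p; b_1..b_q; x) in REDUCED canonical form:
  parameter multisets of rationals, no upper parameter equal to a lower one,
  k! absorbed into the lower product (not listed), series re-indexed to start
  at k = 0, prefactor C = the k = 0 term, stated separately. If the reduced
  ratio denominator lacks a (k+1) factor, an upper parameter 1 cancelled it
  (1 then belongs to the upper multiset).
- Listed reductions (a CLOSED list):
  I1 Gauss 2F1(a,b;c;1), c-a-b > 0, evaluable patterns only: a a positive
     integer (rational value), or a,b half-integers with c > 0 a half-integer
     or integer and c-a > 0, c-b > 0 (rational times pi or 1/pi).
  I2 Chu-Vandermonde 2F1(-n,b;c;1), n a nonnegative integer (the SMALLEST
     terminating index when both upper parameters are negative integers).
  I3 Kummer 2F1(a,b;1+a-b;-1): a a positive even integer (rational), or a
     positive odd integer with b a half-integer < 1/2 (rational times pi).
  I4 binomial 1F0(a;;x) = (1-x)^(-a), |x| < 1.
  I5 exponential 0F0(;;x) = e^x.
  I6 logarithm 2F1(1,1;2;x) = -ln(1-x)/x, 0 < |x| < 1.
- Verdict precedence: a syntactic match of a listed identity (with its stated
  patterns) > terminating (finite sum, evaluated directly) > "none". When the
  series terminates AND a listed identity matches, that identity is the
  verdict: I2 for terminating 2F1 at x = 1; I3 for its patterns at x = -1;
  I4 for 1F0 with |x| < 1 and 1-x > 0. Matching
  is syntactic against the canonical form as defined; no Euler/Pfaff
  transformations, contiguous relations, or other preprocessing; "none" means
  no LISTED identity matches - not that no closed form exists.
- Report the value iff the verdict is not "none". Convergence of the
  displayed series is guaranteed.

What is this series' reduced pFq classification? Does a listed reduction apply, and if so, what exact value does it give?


The series (x = \frac{1}{2}) is 2F1: upper {-\frac{5}{2}, 1}, lower {-\frac{1}{4}}, prefactor -1. Verdict: none. A 2F1 with upper {-\frac{5}{2}, 1} fits none of I1-I6 at x = \frac{1}{2}; the sum runs forever.

First insight: t_0 being -1, roots of the ratio polynomials (C = -1, x = 1/2) are the negated parameters.
Consecutive-term ratio: r(k) = \frac{1}{2} * (k-\frac{5}{2}) (k+1) / [(k-\frac{1}{4}) (k+1)] - rational; roots negated = parameters, x = \frac{1}{2}, C = -1.


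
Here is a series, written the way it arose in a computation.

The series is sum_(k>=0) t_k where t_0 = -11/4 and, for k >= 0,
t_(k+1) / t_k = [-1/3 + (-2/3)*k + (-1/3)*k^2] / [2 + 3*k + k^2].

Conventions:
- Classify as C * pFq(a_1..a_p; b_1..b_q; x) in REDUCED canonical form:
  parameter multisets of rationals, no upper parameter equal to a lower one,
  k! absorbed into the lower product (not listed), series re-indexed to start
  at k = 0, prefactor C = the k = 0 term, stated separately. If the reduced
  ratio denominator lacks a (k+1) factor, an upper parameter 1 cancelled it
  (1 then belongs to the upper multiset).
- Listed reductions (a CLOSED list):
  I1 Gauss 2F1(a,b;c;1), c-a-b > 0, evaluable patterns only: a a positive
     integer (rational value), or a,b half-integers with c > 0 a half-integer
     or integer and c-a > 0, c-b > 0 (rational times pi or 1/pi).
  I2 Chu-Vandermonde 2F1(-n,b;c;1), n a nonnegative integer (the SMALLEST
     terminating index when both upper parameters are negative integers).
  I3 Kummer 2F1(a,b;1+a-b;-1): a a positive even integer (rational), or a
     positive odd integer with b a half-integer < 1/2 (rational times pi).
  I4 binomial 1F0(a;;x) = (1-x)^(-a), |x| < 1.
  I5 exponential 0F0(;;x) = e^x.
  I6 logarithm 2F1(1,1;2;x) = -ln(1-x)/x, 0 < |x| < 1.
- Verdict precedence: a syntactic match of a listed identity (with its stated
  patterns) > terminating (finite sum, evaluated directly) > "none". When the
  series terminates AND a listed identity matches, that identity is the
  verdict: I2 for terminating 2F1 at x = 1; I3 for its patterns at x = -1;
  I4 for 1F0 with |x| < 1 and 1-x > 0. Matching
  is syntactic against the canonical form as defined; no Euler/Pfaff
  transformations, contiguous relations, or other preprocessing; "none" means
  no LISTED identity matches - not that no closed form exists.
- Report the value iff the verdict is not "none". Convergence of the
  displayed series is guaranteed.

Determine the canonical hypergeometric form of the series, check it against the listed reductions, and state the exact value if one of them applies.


Key observation: x = (-1/3) and the expanded ratio factors over Q; prefactor -11/4, roots give parameters.
Consecutive-term ratio: r(k) = (-1/3) * (k+1) (k+1) / [(k+2) (k+1)] - rational in k. x = (-1/3); t_0 = -11/4; negate the roots.

With C = -11/4: the canonical form is 2F1(1, 1; 2; -1/3). Verdict: logarithm (I6) applies (the logarithm: parameters (1,1;2), x = -1/3). Sum: (-33/4) * ln(4/3).


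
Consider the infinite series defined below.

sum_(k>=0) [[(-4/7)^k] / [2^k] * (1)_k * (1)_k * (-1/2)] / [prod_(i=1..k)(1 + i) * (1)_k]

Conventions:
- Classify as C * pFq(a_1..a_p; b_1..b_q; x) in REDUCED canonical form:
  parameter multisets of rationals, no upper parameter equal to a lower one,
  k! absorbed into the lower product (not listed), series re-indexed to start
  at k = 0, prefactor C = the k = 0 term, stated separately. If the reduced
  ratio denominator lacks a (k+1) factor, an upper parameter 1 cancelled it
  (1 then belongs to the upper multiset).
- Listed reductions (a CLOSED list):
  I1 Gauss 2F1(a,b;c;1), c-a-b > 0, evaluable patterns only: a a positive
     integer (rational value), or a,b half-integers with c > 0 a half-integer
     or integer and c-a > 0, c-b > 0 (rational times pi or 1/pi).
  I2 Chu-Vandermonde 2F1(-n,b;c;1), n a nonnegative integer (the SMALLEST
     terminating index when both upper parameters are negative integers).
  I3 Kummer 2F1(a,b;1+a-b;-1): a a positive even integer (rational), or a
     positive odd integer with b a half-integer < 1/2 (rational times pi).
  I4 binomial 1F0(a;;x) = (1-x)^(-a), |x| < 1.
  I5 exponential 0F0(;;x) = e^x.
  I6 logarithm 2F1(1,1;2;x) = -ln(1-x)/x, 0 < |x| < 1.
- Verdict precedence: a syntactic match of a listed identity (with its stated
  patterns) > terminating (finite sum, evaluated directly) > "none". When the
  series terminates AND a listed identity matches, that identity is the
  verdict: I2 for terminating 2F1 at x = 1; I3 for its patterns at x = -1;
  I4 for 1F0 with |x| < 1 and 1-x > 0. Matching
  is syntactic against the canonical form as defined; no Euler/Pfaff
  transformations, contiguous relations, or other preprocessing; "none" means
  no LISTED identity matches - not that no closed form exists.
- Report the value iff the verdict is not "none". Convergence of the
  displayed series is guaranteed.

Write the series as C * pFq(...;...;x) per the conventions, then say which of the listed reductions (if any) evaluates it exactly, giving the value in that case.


Reduced: x = -2/7, 2F1, upper = {1, 1}, lower = {2}, C = -1/2. Verdict: this is the I6 logarithm reduction (the logarithm: parameters (1,1;2), x = -2/7). Exact value: (-7/4) * ln(9/7).

The tell: t_0 = -1/2 here, and (1)_k (C = -1/2, x = -2/7) is k! itself.
Adjacent-term ratio: r(k) = (-2/7) * (k+1) (k+1) / [(k+2) (k+1)] - rational in k. x = (-2/7); t_0 = -1/2; negate the roots.


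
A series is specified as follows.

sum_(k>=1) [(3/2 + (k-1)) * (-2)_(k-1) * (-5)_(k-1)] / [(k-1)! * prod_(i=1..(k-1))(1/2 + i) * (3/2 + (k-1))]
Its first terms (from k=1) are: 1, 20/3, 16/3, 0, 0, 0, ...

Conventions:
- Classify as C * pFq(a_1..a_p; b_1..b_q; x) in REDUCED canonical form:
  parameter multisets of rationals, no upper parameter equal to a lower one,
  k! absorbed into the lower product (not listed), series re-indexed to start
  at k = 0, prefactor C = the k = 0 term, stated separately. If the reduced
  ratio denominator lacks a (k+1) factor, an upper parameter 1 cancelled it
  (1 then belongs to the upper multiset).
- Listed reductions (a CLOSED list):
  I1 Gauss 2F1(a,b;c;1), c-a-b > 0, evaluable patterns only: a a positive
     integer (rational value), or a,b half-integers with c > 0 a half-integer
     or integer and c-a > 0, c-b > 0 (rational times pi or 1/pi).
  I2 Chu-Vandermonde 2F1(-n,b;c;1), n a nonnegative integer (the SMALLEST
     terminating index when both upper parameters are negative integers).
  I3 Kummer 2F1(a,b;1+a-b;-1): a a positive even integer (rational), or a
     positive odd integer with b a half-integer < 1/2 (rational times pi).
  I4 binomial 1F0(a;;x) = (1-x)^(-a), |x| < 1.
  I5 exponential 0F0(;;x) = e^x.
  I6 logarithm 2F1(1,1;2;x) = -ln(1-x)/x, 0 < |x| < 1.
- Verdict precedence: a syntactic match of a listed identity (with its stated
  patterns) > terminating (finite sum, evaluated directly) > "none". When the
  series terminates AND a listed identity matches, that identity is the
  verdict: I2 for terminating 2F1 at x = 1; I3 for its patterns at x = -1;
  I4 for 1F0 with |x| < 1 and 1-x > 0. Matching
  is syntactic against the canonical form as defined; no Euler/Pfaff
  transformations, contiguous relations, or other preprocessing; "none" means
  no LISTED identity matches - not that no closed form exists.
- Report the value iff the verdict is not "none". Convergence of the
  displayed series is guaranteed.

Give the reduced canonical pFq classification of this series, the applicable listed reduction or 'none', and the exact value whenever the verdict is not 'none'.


First insight: t_0 being 1, the lower running product (prefactor 1) is a rising factorial.
Step ratio: r(k) = 1 * (k-5) (k-2) / [(k+3/2) (k+1)] - rational; roots negated = parameters, x = 1, C = 1.

Prefactor 1, argument 1: 2F1 with upper {-5, -2} over lower {3/2}. Verdict at x = 1: the Chu-Vandermonde identity I2 matches (terminating 2F1 at x = 1 with n = 2, b = -5, c = 3/2). Its exact value is 13.


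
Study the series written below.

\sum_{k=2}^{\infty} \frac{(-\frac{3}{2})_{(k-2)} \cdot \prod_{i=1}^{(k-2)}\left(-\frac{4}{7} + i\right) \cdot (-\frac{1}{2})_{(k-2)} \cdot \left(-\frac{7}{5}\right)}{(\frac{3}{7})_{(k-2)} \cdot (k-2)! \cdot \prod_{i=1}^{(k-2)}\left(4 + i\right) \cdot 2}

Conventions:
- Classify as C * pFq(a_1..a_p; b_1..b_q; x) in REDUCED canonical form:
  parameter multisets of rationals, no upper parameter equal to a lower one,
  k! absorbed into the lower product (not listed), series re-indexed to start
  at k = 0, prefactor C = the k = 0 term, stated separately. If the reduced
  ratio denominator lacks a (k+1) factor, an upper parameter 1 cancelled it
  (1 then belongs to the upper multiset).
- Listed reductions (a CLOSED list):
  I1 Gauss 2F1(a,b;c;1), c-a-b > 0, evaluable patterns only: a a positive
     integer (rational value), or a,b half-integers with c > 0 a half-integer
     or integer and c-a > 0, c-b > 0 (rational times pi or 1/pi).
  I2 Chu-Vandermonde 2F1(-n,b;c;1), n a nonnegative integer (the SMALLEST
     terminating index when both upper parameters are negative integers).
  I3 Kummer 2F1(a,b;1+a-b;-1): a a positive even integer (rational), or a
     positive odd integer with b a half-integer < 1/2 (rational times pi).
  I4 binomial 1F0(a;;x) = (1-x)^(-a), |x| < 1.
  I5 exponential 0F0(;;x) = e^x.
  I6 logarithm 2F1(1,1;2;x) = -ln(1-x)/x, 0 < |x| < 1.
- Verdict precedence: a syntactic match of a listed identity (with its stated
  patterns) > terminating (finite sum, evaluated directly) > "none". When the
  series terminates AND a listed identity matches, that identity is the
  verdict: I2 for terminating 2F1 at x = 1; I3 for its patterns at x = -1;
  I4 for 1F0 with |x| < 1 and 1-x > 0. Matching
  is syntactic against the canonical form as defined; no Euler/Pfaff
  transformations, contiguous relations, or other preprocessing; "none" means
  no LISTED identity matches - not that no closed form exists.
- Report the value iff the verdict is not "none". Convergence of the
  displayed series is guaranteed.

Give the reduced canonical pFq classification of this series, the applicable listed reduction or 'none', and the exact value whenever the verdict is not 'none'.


With C = -\frac{7}{10}: the canonical form is 2F1(-\frac{3}{2}, -\frac{1}{2}; 5; 1). Verdict at x = 1: the half-integer Gauss pattern (I1) matches (x = 1; upper {-\frac{3}{2}, -\frac{1}{2}} half-integers, c = 5 in the evaluable pattern). Value: \left(-\frac{131072}{51975}\right) / \pi.

Key observation: x = 1 and the lower running product (C = -7/10, x = 1) is a rising factorial.
Adjacent-term ratio: r(k) = 1 * (k-\frac{3}{2}) (k-\frac{1}{2}) / [(k+5) (k+1)] - rational in k, leading ratio 1; with t_0 = -\frac{7}{10}, classification follows.


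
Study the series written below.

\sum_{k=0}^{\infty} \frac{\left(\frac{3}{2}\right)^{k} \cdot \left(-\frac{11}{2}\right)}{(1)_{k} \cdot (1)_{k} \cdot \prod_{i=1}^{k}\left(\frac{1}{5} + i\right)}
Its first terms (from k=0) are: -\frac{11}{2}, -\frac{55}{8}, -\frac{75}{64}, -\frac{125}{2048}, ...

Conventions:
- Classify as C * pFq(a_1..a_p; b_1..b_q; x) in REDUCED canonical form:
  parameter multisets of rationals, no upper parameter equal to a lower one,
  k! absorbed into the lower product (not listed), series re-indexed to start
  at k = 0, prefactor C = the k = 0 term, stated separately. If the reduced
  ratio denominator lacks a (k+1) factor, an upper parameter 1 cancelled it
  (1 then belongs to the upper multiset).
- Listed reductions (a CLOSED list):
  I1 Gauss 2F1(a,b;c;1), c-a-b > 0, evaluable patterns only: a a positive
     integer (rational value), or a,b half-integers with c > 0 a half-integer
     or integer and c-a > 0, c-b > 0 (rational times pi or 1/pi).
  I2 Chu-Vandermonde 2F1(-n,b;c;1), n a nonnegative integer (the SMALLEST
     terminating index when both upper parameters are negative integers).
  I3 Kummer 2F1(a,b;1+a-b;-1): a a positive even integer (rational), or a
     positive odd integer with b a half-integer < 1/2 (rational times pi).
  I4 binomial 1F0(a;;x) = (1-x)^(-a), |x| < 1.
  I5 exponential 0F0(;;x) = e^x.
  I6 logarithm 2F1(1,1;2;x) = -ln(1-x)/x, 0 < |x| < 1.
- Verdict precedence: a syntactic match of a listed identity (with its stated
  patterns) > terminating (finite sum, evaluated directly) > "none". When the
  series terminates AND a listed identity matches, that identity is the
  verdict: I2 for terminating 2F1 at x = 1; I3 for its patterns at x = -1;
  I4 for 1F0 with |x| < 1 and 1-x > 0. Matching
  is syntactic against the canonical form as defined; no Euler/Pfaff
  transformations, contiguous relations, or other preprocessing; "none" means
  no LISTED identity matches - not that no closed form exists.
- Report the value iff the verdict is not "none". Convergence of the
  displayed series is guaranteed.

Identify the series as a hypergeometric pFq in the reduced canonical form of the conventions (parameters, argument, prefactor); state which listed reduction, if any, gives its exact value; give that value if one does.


First insight: t_0 = -\frac{11}{2} here, and the lower running product (C = -11/2) is a rising factorial.
Step ratio: r(k) = \frac{3}{2} * 1 / [(k+1) (k+\frac{6}{5}) (k+1)] ; factor over Q: parameters, x = \frac{3}{2}, and C = -\frac{11}{2}.

x = \frac{3}{2} here; the reduced form reads 0F2, upper {-}, lower {1, \frac{6}{5}}, C = -\frac{11}{2}. Verdict: no listed reduction: x = \frac{3}{2} and upper {-} fail every I1-I6 pattern.


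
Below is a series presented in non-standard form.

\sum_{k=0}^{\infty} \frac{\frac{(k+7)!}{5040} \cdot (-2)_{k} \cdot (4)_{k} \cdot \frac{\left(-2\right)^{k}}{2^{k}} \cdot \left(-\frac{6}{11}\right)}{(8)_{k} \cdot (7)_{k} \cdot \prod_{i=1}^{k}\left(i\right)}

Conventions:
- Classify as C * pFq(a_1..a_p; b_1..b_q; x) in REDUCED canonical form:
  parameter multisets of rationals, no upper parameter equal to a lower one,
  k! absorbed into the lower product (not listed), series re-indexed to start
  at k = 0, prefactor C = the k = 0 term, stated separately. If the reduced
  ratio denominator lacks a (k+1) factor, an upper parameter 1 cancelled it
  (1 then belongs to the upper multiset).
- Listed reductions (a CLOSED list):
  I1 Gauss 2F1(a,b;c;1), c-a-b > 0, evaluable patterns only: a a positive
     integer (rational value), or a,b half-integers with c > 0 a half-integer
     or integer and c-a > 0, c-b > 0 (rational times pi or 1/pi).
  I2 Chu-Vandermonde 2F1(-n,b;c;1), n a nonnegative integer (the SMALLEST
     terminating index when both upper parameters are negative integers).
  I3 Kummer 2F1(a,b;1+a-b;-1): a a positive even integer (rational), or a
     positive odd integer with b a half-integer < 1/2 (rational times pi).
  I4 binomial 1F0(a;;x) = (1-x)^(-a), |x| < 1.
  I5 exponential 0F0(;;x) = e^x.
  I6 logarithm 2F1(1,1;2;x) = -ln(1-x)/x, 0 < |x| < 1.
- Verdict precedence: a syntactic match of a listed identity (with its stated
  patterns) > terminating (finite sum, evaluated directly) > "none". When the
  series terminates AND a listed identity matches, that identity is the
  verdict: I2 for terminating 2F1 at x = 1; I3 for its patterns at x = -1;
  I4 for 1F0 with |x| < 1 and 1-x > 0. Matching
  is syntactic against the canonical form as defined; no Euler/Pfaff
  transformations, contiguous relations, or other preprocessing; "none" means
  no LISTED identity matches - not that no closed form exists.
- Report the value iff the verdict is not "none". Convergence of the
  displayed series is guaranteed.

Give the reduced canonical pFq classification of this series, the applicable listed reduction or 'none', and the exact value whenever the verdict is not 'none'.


With C = -\frac{6}{11}: the canonical form is 2F1(-2, 4; 7; -1). Verdict: Kummer's theorem (I3) fires (x = -1; c = 7 equals 1+a-b for upper {-2, 4}: listed pattern). Value: -\frac{15}{11}.

The tell: x = -1 and the factorial ratio (prefactor -6/11) (k+a-1)!/(a-1)! is a rising factorial (a)_k.
Step ratio: r(k) = -1 * (k-2) (k+4) / [(k+7) (k+1)] - poly over poly, x = -1 from leading terms; C = -\frac{6}{11} at k = 0.


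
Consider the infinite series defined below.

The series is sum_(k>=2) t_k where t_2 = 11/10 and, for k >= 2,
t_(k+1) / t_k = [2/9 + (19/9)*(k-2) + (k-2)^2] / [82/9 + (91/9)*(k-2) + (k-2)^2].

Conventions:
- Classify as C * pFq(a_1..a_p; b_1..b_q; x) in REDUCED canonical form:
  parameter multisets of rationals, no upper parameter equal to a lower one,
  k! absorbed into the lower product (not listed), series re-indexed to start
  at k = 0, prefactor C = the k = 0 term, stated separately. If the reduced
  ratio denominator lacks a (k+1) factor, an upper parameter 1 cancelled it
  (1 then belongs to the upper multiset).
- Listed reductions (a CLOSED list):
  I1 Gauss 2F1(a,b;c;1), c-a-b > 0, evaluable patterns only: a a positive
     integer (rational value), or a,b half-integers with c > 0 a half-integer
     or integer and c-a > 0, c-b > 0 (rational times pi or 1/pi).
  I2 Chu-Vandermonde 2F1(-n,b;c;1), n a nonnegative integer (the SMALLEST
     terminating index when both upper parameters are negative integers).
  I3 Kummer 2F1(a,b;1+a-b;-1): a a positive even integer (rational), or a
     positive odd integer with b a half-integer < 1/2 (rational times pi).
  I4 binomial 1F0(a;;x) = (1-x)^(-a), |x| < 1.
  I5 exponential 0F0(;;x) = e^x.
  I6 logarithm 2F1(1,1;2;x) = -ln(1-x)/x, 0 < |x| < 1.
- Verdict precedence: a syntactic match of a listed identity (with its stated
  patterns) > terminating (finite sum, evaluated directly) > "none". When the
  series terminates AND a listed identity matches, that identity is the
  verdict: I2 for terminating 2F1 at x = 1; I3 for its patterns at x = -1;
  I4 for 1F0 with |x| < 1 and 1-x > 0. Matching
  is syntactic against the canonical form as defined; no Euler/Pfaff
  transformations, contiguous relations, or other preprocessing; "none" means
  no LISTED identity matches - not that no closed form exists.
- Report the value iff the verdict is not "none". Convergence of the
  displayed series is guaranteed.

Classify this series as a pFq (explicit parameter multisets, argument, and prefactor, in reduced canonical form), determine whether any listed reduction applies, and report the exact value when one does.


Structural cue: with t_0 = 11/10, roots of the ratio polynomials (prefactor 11/10) are the negated parameters.
Step ratio: r(k) = 1 * (k+1/9) (k+2) / [(k+82/9) (k+1)] - rational in k. x = 1; t_0 = 11/10; negate the roots.

With C = 11/10: the canonical form is 2F1(1/9, 2; 82/9; 1). Verdict at x = 1: Gauss's theorem (I1) matches (x = 1: the Gamma ratio telescopes since c-a-b = 7 > 0 and a = 2 in Z>0). Hence: 3212/2835.


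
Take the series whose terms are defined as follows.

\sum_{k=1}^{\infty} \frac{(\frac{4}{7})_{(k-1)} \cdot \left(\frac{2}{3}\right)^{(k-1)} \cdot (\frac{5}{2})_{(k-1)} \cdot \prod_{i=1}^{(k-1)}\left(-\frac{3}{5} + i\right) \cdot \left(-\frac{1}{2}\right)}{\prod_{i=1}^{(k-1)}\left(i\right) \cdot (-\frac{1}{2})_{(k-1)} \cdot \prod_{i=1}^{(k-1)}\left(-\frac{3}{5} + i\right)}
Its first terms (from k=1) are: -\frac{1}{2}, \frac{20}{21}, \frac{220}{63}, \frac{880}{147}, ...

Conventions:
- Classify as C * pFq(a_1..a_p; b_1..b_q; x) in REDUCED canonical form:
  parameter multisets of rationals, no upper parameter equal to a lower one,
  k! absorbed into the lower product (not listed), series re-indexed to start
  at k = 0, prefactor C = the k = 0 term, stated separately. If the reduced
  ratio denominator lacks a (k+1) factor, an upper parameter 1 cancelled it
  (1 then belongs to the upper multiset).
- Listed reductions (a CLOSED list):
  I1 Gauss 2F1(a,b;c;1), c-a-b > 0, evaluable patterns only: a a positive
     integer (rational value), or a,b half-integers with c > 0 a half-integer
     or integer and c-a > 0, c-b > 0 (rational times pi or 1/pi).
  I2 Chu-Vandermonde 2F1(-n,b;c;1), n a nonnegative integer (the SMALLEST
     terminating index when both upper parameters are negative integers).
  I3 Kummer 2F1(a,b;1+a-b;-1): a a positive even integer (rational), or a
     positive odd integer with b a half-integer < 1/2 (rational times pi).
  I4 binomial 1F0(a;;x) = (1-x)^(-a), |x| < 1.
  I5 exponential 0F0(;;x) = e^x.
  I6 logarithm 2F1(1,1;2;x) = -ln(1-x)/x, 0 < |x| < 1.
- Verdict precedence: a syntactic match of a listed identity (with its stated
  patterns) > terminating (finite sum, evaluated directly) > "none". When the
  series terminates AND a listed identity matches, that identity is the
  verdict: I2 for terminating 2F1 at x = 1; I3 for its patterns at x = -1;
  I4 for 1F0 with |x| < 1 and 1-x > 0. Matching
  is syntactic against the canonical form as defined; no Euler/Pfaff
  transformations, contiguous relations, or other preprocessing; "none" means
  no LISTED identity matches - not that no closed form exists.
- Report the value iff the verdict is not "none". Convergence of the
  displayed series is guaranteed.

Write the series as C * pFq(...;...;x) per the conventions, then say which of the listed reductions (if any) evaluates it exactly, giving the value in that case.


The series (x = \frac{2}{3}) is 2F1: upper {\frac{4}{7}, \frac{5}{2}}, lower {-\frac{1}{2}}, prefactor -\frac{1}{2}. Verdict: none. A 2F1 with upper {\frac{4}{7}, \frac{5}{2}} fits none of I1-I6 at x = \frac{2}{3}; the sum runs forever.

Key step: t_0 being -\frac{1}{2}, the parameter 2/5 appears in both the upper and lower lists and cancels.
Step ratio: r(k) = \frac{2}{3} * (k+\frac{4}{7}) (k+\frac{5}{2}) / [(k-\frac{1}{2}) (k+1)] - rational in k, leading ratio \frac{2}{3}; with t_0 = -\frac{1}{2}, classification follows.


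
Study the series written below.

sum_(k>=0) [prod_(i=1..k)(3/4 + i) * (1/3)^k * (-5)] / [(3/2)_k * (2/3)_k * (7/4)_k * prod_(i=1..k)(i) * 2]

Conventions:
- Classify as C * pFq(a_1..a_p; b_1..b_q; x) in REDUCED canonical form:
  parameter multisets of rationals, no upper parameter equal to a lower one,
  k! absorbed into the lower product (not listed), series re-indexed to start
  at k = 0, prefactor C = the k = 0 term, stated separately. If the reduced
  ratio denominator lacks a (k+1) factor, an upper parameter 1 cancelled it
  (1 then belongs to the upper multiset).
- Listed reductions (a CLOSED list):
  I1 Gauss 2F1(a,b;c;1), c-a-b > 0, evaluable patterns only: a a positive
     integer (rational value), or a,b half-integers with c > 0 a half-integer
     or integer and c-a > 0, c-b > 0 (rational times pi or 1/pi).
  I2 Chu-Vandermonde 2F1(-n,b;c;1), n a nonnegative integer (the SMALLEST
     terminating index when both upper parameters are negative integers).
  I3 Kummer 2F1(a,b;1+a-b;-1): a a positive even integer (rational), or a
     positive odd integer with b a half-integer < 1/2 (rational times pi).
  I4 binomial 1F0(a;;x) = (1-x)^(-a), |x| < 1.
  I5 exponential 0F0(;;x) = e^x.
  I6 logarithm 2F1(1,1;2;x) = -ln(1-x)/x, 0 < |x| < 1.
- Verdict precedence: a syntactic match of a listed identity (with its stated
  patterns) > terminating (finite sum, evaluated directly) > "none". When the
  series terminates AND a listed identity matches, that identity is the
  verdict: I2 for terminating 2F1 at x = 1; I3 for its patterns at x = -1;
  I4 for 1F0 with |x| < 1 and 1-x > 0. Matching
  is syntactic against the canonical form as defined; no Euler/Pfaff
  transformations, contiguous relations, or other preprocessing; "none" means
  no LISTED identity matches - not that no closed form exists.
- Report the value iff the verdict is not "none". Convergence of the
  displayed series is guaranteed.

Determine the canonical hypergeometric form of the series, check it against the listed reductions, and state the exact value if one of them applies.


The series (x = 1/3) is 0F2: upper {-}, lower {2/3, 3/2}, prefactor -5/2. Verdict: none. A 0F2 with upper {-} fits none of I1-I6 at x = 1/3; the sum runs forever.

Key step: t_0 = -5/2 here, and the parameter 7/4 appears in both the upper and lower lists and cancels.
Consecutive-term ratio: r(k) = (1/3) * 1 / [(k+2/3) (k+3/2) (k+1)] - rational; roots negated = parameters, x = (1/3), C = -5/2.


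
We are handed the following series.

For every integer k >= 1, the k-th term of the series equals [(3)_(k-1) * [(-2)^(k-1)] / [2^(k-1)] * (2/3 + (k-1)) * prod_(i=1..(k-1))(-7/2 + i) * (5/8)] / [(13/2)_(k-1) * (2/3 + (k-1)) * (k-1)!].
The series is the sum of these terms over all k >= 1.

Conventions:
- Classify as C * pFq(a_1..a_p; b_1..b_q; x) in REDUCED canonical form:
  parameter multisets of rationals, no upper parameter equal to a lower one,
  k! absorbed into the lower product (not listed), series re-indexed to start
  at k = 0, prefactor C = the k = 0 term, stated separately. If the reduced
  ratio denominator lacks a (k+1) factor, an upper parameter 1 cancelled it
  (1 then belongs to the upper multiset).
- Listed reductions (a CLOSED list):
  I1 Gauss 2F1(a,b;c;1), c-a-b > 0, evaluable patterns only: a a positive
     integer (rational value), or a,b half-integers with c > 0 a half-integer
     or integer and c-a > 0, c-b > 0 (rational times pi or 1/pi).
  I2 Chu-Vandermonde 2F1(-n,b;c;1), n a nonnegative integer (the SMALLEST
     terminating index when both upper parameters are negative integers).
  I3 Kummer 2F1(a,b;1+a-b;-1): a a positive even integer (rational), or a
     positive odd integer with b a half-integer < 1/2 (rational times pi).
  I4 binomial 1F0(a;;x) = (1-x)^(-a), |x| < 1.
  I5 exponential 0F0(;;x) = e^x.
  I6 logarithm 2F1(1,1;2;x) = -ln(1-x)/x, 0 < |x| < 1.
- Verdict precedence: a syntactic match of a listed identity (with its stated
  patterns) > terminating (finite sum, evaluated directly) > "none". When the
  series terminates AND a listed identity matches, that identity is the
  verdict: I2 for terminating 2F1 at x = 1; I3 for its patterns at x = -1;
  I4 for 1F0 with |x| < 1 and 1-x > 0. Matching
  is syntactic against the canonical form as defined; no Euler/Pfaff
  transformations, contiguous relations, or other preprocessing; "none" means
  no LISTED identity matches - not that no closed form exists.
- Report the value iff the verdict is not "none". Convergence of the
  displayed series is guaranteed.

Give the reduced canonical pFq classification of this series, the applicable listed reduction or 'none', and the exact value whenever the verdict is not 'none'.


Canonical form: C = 5/8 times 2F1 with upper {-5/2, 3}, lower {13/2}, x = -1. Verdict (x = -1): Kummer's theorem (I3) applies (x = -1; c = 13/2 equals 1+a-b for upper {-5/2, 3}: listed pattern). Hence: (17325/32768) * pi.

First insight: t_0 being 5/8, the running product (C = 5/8, x = -1) telescopes to a rising factorial.
Consecutive-term ratio: r(k) = (-1) * (k-5/2) (k+3) / [(k+13/2) (k+1)] - rational; roots negated = parameters, x = (-1), C = 5/8.
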